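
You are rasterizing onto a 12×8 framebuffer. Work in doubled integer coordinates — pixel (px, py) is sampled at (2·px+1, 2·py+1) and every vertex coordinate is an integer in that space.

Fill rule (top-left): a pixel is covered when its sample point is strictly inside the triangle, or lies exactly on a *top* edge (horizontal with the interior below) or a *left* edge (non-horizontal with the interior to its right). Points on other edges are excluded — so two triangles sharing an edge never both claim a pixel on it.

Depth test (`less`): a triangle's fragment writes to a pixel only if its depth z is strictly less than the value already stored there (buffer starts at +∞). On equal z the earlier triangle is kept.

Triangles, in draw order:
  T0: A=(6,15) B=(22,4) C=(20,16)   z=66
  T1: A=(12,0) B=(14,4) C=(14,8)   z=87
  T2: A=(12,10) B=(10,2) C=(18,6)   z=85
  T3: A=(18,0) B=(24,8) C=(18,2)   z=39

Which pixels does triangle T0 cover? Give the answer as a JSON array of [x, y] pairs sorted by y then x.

T0:
  2·area = 170
  edge (6, 15)→(22, 4): d=(16,-11) top-left  bias=+0
  edge (22, 4)→(20, 16): d=(-2,12) right/bottom  bias=-1
  edge (20, 16)→(6, 15): d=(-14,-1) top-left  bias=+0
    (10,2)@(21, 5): e=[5,10,155] → █
    (11,2)@(23, 5): e=[27,-14,157] → ·
    (9,3)@(19, 7): e=[15,30,125] → █
    (11,3)@(23, 7): e=[59,-18,129] → ·
    (7,4)@(15, 9): e=[3,74,93] → █
    (8,4)@(17, 9): e=[25,50,95] → █
    (11,4)@(23, 9): e=[91,-22,101] → ·
    (6,5)@(13, 11): e=[13,94,63] → █
    (10,5)@(21, 11): e=[101,-2,71] → ·
    (4,6)@(9, 13): e=[1,138,31] → █
    (5,6)@(11, 13): e=[23,114,33] → █
    (10,6)@(21, 13): e=[133,-6,43] → ·
  covered (24 px):
    · · · · · · · · · · · ·
    · · · · · · · · · · · ·
    · · · · · · · · · · █ ·
    · · · · · · · · · █ █ ·
    · · · · · · · █ █ █ █ ·
    · · · · · · █ █ █ █ · ·
    · · · · █ █ █ █ █ █ · ·
    · · · █ █ █ █ █ █ █ · ·
T1:
  2·area = 8
  edge (12, 0)→(14, 4): d=(2,4) right/bottom  bias=-1
  edge (14, 4)→(14, 8): d=(0,4) right/bottom  bias=-1
  edge (14, 8)→(12, 0): d=(-2,-8) top-left  bias=+0
    (6,1)@(13, 3): e=[2,4,2] → █
    (7,1)@(15, 3): e=[-6,-4,18] → ·
    (6,2)@(13, 5): e=[6,4,-2] → ·
  covered (1 px):
    · · · · · · · · · · · ·
    · · · · · · █ · · · · ·
    · · · · · · · · · · · ·
    · · · · · · · · · · · ·
    · · · · · · · · · · · ·
    · · · · · · · · · · · ·
    · · · · · · · · · · · ·
    · · · · · · · · · · · ·
T2:
  2·area = 56
  edge (12, 10)→(10, 2): d=(-2,-8) top-left  bias=+0
  edge (10, 2)→(18, 6): d=(8,4) right/bottom  bias=-1
  edge (18, 6)→(12, 10): d=(-6,4) right/bottom  bias=-1
    (5,1)@(11, 3): e=[6,4,46] → █
    (6,1)@(13, 3): e=[22,-4,38] → ·
    (5,2)@(11, 5): e=[2,20,34] → █
    (6,2)@(13, 5): e=[18,12,26] → █
    (7,2)@(15, 5): e=[34,4,18] → █
    (8,2)@(17, 5): e=[50,-4,10] → ·
    (5,3)@(11, 7): e=[-2,36,22] → ·
    (6,3)@(13, 7): e=[14,28,14] → █
    (8,3)@(17, 7): e=[46,12,-2] → ·
    (6,4)@(13, 9): e=[10,44,2] → █
    (7,4)@(15, 9): e=[26,36,-6] → ·
    (6,5)@(13, 11): e=[6,60,-10] → ·
  covered (7 px):
    · · · · · · · · · · · ·
    · · · · · █ · · · · · ·
    · · · · · █ █ █ · · · ·
    · · · · · · █ █ · · · ·
    · · · · · · █ · · · · ·
    · · · · · · · · · · · ·
    · · · · · · · · · · · ·
    · · · · · · · · · · · ·
T3:
  2·area = 12
  edge (18, 0)→(24, 8): d=(6,8) right/bottom  bias=-1
  edge (24, 8)→(18, 2): d=(-6,-6) top-left  bias=+0
  edge (18, 2)→(18, 0): d=(0,-2) top-left  bias=+0
    (8,0)@(17, 1): e=[14,0,-2] → ·  [on edge]
    (9,1)@(19, 3): e=[10,0,2] → █  [on edge]
    (10,1)@(21, 3): e=[-6,12,6] → ·
    (9,2)@(19, 5): e=[22,-12,2] → ·
    (10,2)@(21, 5): e=[6,0,6] → █  [on edge]
    (11,2)@(23, 5): e=[-10,12,10] → ·
    (10,3)@(21, 7): e=[18,-12,6] → ·
    (11,3)@(23, 7): e=[2,0,10] → █  [on edge]
    (11,4)@(23, 9): e=[14,-12,10] → ·
  covered (3 px):
    · · · · · · · · · · · ·
    · · · · · · · · · █ · ·
    · · · · · · · · · · █ ·
    · · · · · · · · · · · █
    · · · · · · · · · · · ·
    · · · · · · · · · · · ·
    · · · · · · · · · · · ·
    · · · · · · · · · · · ·

Final: [[10,2],[9,3],[10,3],[7,4],[8,4],[9,4],[10,4],[6,5],[7,5],[8,5],[9,5],[4,6],[5,6],[6,6],[7,6],[8,6],[9,6],[3,7],[4,7],[5,7],[6,7],[7,7],[8,7],[9,7]]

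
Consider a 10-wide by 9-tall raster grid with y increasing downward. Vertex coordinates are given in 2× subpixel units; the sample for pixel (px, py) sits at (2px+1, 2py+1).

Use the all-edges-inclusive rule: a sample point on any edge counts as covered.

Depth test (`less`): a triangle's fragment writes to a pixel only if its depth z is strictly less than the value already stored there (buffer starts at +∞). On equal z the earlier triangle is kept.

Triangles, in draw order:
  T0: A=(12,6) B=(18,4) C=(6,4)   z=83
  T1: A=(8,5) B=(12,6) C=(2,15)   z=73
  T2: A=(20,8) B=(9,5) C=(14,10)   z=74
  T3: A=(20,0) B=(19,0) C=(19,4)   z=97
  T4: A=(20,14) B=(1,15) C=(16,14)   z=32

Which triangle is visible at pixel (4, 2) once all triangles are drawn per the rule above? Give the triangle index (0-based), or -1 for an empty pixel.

T0:
  2·area = 24  (B↔C swapped to make it positive)
  edge (12, 6)→(6, 4): d=(-6,-2) inclusive
  edge (6, 4)→(18, 4): d=(12,0) inclusive
  edge (18, 4)→(12, 6): d=(-6,2) inclusive
    (1,1)@(3, 3): e=[0,-12,36] → ·  [on edge]
    (4,2)@(9, 5): e=[0,12,12] → #  [on edge]
    (5,2)@(11, 5): e=[4,12,8] → #
    (6,2)@(13, 5): e=[8,12,4] → #
    (7,2)@(15, 5): e=[12,12,0] → #  [on edge]
    (8,2)@(17, 5): e=[16,12,-4] → ·
    (4,3)@(9, 7): e=[-12,36,0] → ·  [on edge]
    (5,3)@(11, 7): e=[-8,36,-4] → ·
    (6,3)@(13, 7): e=[-4,36,-8] → ·
    (7,3)@(15, 7): e=[0,36,-12] → ·  [on edge]
    (1,4)@(3, 9): e=[-36,60,0] → ·  [on edge]
  covered (4 px):
    · · · · · · · · · ·
    · · · · · · · · · ·
    · · · · # # # # · ·
    · · · · · · · · · ·
    · · · · · · · · · ·
    · · · · · · · · · ·
    · · · · · · · · · ·
    · · · · · · · · · ·
    · · · · · · · · · ·
T1:
  2·area = 46
  edge (8, 5)→(12, 6): d=(4,1) inclusive
  edge (12, 6)→(2, 15): d=(-10,9) inclusive
  edge (2, 15)→(8, 5): d=(6,-10) inclusive
    (3,3)@(7, 7): e=[9,35,2] → #
    (4,3)@(9, 7): e=[7,17,22] → #
    (5,3)@(11, 7): e=[5,-1,42] → ·
    (3,4)@(7, 9): e=[17,15,14] → #
    (4,4)@(9, 9): e=[15,-3,34] → ·
    (2,5)@(5, 11): e=[27,13,6] → #
    (3,5)@(7, 11): e=[25,-5,26] → ·
    (2,6)@(5, 13): e=[35,-7,18] → ·
  covered (4 px):
    · · · · · · · · · ·
    · · · · · · · · · ·
    · · · · · · · · · ·
    · · · # # · · · · ·
    · · · # · · · · · ·
    · · # · · · · · · ·
    · · · · · · · · · ·
    · · · · · · · · · ·
    · · · · · · · · · ·
T2:
  2·area = 40  (B↔C swapped to make it positive)
  edge (20, 8)→(14, 10): d=(-6,2) inclusive
  edge (14, 10)→(9, 5): d=(-5,-5) inclusive
  edge (9, 5)→(20, 8): d=(11,3) inclusive
    (2,0)@(5, 1): e=[72,0,-32] → ·  [on edge]
    (3,1)@(7, 3): e=[56,0,-16] → ·  [on edge]
    (4,2)@(9, 5): e=[40,0,0] → #  [on edge]
    (5,2)@(11, 5): e=[36,10,-6] → ·
    (4,3)@(9, 7): e=[28,-10,22] → ·
    (5,3)@(11, 7): e=[24,0,16] → #  [on edge]
    (6,3)@(13, 7): e=[20,10,10] → #
    (7,3)@(15, 7): e=[16,20,4] → #
    (8,3)@(17, 7): e=[12,30,-2] → ·
    (5,4)@(11, 9): e=[12,-10,38] → ·
    (6,4)@(13, 9): e=[8,0,32] → #  [on edge]
    (8,4)@(17, 9): e=[0,20,20] → #  [on edge]
    (5,5)@(11, 11): e=[0,-20,60] → ·  [on edge]
    (7,5)@(15, 11): e=[-8,0,48] → ·  [on edge]
    (2,6)@(5, 13): e=[0,-60,100] → ·  [on edge]
    (8,6)@(17, 13): e=[-24,0,64] → ·  [on edge]
    (9,7)@(19, 15): e=[-40,0,80] → ·  [on edge]
  covered (7 px):
    · · · · · · · · · ·
    · · · · · · · · · ·
    · · · · # · · · · ·
    · · · · · # # # · ·
    · · · · · · # # # ·
    · · · · · · · · · ·
    · · · · · · · · · ·
    · · · · · · · · · ·
    · · · · · · · · · ·
T3:
  2·area = 4  (B↔C swapped to make it positive)
  edge (20, 0)→(19, 4): d=(-1,4) inclusive
  edge (19, 4)→(19, 0): d=(0,-4) inclusive
  edge (19, 0)→(20, 0): d=(1,0) inclusive
    (9,0)@(19, 1): e=[3,0,1] → #  [on edge]
    (9,1)@(19, 3): e=[1,0,3] → #  [on edge]
    (9,2)@(19, 5): e=[-1,0,5] → ·  [on edge]
    (9,3)@(19, 7): e=[-3,0,7] → ·  [on edge]
    (9,4)@(19, 9): e=[-5,0,9] → ·  [on edge]
    (9,5)@(19, 11): e=[-7,0,11] → ·  [on edge]
    (9,6)@(19, 13): e=[-9,0,13] → ·  [on edge]
    (9,7)@(19, 15): e=[-11,0,15] → ·  [on edge]
    (9,8)@(19, 17): e=[-13,0,17] → ·  [on edge]
  covered (2 px):
    · · · · · · · · · #
    · · · · · · · · · #
    · · · · · · · · · ·
    · · · · · · · · · ·
    · · · · · · · · · ·
    · · · · · · · · · ·
    · · · · · · · · · ·
    · · · · · · · · · ·
    · · · · · · · · · ·
T4:
  2·area = 4
  edge (20, 14)→(1, 15): d=(-19,1) inclusive
  edge (1, 15)→(16, 14): d=(15,-1) inclusive
  edge (16, 14)→(20, 14): d=(4,0) inclusive
    (0,7)@(1, 15): e=[0,0,4] → #  [on edge]
    (1,7)@(3, 15): e=[-2,2,4] → ·
    (0,8)@(1, 17): e=[-38,30,12] → ·
  covered (1 px):
    · · · · · · · · · ·
    · · · · · · · · · ·
    · · · · · · · · · ·
    · · · · · · · · · ·
    · · · · · · · · · ·
    · · · · · · · · · ·
    · · · · · · · · · ·
    # · · · · · · · · ·
    · · · · · · · · · ·

Z-buffer (winner per pixel, '.' = empty):
  . . . . . . . . . 3
  . . . . . . . . . 3
  . . . . 2 0 0 0 . .
  . . . 1 1 2 2 2 . .
  . . . 1 . . 2 2 2 .
  . . 1 . . . . . . .
  . . . . . . . . . .
  4 . . . . . . . . .
  . . . . . . . . . .

Answer: 2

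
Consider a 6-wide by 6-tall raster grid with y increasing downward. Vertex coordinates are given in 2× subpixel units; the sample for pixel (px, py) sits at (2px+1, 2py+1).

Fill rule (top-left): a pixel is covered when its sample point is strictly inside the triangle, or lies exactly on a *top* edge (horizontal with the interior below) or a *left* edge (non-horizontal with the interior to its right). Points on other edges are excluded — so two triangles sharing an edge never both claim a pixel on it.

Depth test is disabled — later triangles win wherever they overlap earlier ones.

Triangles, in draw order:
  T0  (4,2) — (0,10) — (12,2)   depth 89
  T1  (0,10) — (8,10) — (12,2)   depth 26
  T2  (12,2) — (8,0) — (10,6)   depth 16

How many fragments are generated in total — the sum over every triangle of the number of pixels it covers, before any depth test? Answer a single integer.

T0:
  2·area = 64  (B↔C swapped to make it positive)
  edge (4, 2)→(12, 2): d=(8,0) top-left  bias=+0
  edge (12, 2)→(0, 10): d=(-12,8) right/bottom  bias=-1
  edge (0, 10)→(4, 2): d=(4,-8) top-left  bias=+0
    (2,1)@(5, 3): e=[8,44,12] → X
    (3,1)@(7, 3): e=[8,28,28] → X
    (4,1)@(9, 3): e=[8,12,44] → X
    (5,1)@(11, 3): e=[8,-4,60] → .
    (1,2)@(3, 5): e=[24,36,4] → X
    (4,2)@(9, 5): e=[24,-12,52] → .
    (1,3)@(3, 7): e=[40,12,12] → X
    (2,3)@(5, 7): e=[40,-4,28] → .
    (3,3)@(7, 7): e=[40,-20,44] → .
    (0,4)@(1, 9): e=[56,4,4] → X
    (1,4)@(3, 9): e=[56,-12,20] → .
    (0,5)@(1, 11): e=[72,-20,12] → .
  covered (8 px):
    . . . . . .
    . . X X X .
    . X X X . .
    . X . . . .
    X . . . . .
    . . . . . .
T1:
  2·area = 64  (B↔C swapped to make it positive)
  edge (0, 10)→(12, 2): d=(12,-8) top-left  bias=+0
  edge (12, 2)→(8, 10): d=(-4,8) right/bottom  bias=-1
  edge (8, 10)→(0, 10): d=(-8,0) right/bottom  bias=-1
    (5,1)@(11, 3): e=[4,4,56] → X
    (4,2)@(9, 5): e=[12,12,40] → X
    (5,2)@(11, 5): e=[28,-4,40] → .
    (2,3)@(5, 7): e=[4,36,24] → X
    (3,3)@(7, 7): e=[20,20,24] → X
    (5,3)@(11, 7): e=[52,-12,24] → .
    (1,4)@(3, 9): e=[12,44,8] → X
    (4,4)@(9, 9): e=[60,-4,8] → .
    (1,5)@(3, 11): e=[36,36,-8] → .
    (2,5)@(5, 11): e=[52,20,-8] → .
    (3,5)@(7, 11): e=[68,4,-8] → .
  covered (8 px):
    . . . . . .
    . . . . . X
    . . . . X .
    . . X X X .
    . X X X . .
    . . . . . .
T2:
  2·area = 20  (B↔C swapped to make it positive)
  edge (12, 2)→(10, 6): d=(-2,4) right/bottom  bias=-1
  edge (10, 6)→(8, 0): d=(-2,-6) top-left  bias=+0
  edge (8, 0)→(12, 2): d=(4,2) right/bottom  bias=-1
    (4,0)@(9, 1): e=[14,4,2] → X
    (5,0)@(11, 1): e=[6,16,-2] → .
    (4,1)@(9, 3): e=[10,0,10] → X  [on edge]
    (5,1)@(11, 3): e=[2,12,6] → X
    (4,2)@(9, 5): e=[6,-4,18] → .
    (5,2)@(11, 5): e=[-2,8,14] → .
    (5,4)@(11, 9): e=[-10,0,30] → .  [on edge]
  covered (3 px):
    . . . . X .
    . . . . X X
    . . . . . .
    . . . . . .
    . . . . . .
    . . . . . .

Final: 19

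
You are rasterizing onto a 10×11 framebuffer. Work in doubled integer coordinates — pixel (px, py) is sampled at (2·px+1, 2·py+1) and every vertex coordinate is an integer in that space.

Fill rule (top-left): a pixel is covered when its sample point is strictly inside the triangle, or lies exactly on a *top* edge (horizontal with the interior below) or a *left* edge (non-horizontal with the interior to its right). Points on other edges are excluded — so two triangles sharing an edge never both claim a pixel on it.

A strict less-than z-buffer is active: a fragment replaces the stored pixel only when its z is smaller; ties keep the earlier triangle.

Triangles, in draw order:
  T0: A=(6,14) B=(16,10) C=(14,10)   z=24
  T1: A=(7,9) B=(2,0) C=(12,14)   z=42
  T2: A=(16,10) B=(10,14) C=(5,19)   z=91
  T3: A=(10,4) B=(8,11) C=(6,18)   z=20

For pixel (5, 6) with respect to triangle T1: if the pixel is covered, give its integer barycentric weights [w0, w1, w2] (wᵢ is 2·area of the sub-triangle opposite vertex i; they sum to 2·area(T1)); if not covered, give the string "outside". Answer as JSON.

T0:
  2·area = 8  (B↔C swapped to make it positive)
  edge (6, 14)→(14, 10): d=(8,-4) top-left  bias=+0
  edge (14, 10)→(16, 10): d=(2,0) top-left  bias=+0
  edge (16, 10)→(6, 14): d=(-10,4) right/bottom  bias=-1
    (6,5)@(13, 11): e=[4,2,2] → #
    (7,5)@(15, 11): e=[12,2,-6] → ·
    (6,6)@(13, 13): e=[20,6,-18] → ·
  covered (1 px):
    · · · · · · · · · ·
    · · · · · · · · · ·
    · · · · · · · · · ·
    · · · · · · · · · ·
    · · · · · · · · · ·
    · · · · · · # · · ·
    · · · · · · · · · ·
    · · · · · · · · · ·
    · · · · · · · · · ·
    · · · · · · · · · ·
    · · · · · · · · · ·
T1:
  2·area = 20
  edge (7, 9)→(2, 0): d=(-5,-9) top-left  bias=+0
  edge (2, 0)→(12, 14): d=(10,14) right/bottom  bias=-1
  edge (12, 14)→(7, 9): d=(-5,-5) top-left  bias=+0
    (0,1)@(1, 3): e=[-24,44,0] → ·  [on edge]
    (1,2)@(3, 5): e=[-16,36,0] → ·  [on edge]
    (2,2)@(5, 5): e=[2,8,10] → #
    (3,2)@(7, 5): e=[20,-20,20] → ·
    (2,3)@(5, 7): e=[-8,28,0] → ·  [on edge]
    (3,3)@(7, 7): e=[10,0,10] → ·  [on edge]
    (3,4)@(7, 9): e=[0,20,0] → #  [on edge]
    (4,4)@(9, 9): e=[18,-8,10] → ·
    (3,5)@(7, 11): e=[-10,40,-10] → ·
    (4,5)@(9, 11): e=[8,12,0] → #  [on edge]
    (5,5)@(11, 11): e=[26,-16,10] → ·
    (4,6)@(9, 13): e=[-2,32,-10] → ·
    (5,6)@(11, 13): e=[16,4,0] → #  [on edge]
    (6,7)@(13, 15): e=[24,-4,0] → ·  [on edge]
    (7,8)@(15, 17): e=[32,-12,0] → ·  [on edge]
    (8,9)@(17, 19): e=[40,-20,0] → ·  [on edge]
    (8,10)@(17, 21): e=[30,0,-10] → ·  [on edge]
    (9,10)@(19, 21): e=[48,-28,0] → ·  [on edge]
  covered (4 px):
    · · · · · · · · · ·
    · · · · · · · · · ·
    · · # · · · · · · ·
    · · · · · · · · · ·
    · · · # · · · · · ·
    · · · · # · · · · ·
    · · · · · # · · · ·
    · · · · · · · · · ·
    · · · · · · · · · ·
    · · · · · · · · · ·
    · · · · · · · · · ·
T2:
  2·area = 10  (B↔C swapped to make it positive)
  edge (16, 10)→(5, 19): d=(-11,9) right/bottom  bias=-1
  edge (5, 19)→(10, 14): d=(5,-5) top-left  bias=+0
  edge (10, 14)→(16, 10): d=(6,-4) top-left  bias=+0
    (9,2)@(19, 5): e=[28,0,-18] → ·  [on edge]
    (8,3)@(17, 7): e=[24,0,-14] → ·  [on edge]
    (7,4)@(15, 9): e=[20,0,-10] → ·  [on edge]
    (6,5)@(13, 11): e=[16,0,-6] → ·  [on edge]
    (5,6)@(11, 13): e=[12,0,-2] → ·  [on edge]
    (4,7)@(9, 15): e=[8,0,2] → #  [on edge]
    (5,7)@(11, 15): e=[-10,10,10] → ·
    (3,8)@(7, 17): e=[4,0,6] → #  [on edge]
    (4,8)@(9, 17): e=[-14,10,14] → ·
    (2,9)@(5, 19): e=[0,0,10] → ·  [on edge]
    (3,9)@(7, 19): e=[-18,10,18] → ·
    (1,10)@(3, 21): e=[-4,0,14] → ·  [on edge]
  covered (2 px):
    · · · · · · · · · ·
    · · · · · · · · · ·
    · · · · · · · · · ·
    · · · · · · · · · ·
    · · · · · · · · · ·
    · · · · · · · · · ·
    · · · · · · · · · ·
    · · · · # · · · · ·
    · · · # · · · · · ·
    · · · · · · · · · ·
    · · · · · · · · · ·
T3:
  degenerate (2·area = 0) — covers nothing

Answer: [4,0,16]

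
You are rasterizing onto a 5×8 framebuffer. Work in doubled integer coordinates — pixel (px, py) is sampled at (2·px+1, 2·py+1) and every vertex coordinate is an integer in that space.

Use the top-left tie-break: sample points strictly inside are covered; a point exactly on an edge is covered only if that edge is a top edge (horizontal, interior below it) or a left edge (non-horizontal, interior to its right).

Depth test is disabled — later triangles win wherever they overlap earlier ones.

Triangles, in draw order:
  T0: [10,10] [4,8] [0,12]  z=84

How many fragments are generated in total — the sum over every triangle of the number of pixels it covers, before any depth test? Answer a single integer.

T0:
  2·area = 32  (B↔C swapped to make it positive)
  edge (10, 10)→(0, 12): d=(-10,2) right/bottom  bias=-1
  edge (0, 12)→(4, 8): d=(4,-4) top-left  bias=+0
  edge (4, 8)→(10, 10): d=(6,2) right/bottom  bias=-1
    (4,1)@(9, 3): e=[72,0,-40] → ·  [on edge]
    (3,2)@(7, 5): e=[56,0,-24] → ·  [on edge]
    (0,3)@(1, 7): e=[48,-16,0] → ·  [on edge]
    (2,3)@(5, 7): e=[40,0,-8] → ·  [on edge]
    (1,4)@(3, 9): e=[24,0,8] → #  [on edge]
    (2,4)@(5, 9): e=[20,8,4] → #
    (3,4)@(7, 9): e=[16,16,0] → ·  [on edge]
    (0,5)@(1, 11): e=[8,0,24] → #  [on edge]
    (2,5)@(5, 11): e=[0,16,16] → ·  [on edge]
    (0,6)@(1, 13): e=[-12,8,36] → ·
    (1,6)@(3, 13): e=[-16,16,32] → ·
  covered (4 px):
    · · · · ·
    · · · · ·
    · · · · ·
    · · · · ·
    · # # · ·
    # # · · ·
    · · · · ·
    · · · · ·

Answer: 4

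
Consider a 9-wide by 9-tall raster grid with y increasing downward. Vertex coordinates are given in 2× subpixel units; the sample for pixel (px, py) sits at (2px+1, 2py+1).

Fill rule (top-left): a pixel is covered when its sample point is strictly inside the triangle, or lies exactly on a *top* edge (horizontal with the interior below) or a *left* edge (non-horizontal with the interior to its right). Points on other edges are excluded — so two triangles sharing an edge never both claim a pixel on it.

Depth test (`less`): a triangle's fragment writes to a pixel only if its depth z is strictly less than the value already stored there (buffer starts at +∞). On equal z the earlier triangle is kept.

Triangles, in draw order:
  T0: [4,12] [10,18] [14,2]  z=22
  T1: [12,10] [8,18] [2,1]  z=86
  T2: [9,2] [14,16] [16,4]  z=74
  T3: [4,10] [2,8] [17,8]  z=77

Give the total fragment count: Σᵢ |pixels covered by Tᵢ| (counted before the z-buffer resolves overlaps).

T0:
  2·area = 120  (B↔C swapped to make it positive)
  edge (4, 12)→(14, 2): d=(10,-10) top-left  bias=+0
  edge (14, 2)→(10, 18): d=(-4,16) right/bottom  bias=-1
  edge (10, 18)→(4, 12): d=(-6,-6) top-left  bias=+0
    (7,0)@(15, 1): e=[0,-12,132] → ·  [on edge]
    (6,1)@(13, 3): e=[0,12,108] → █  [on edge]
    (7,1)@(15, 3): e=[20,-20,120] → ·
    (5,2)@(11, 5): e=[0,36,84] → █  [on edge]
    (7,2)@(15, 5): e=[40,-28,108] → ·
    (4,3)@(9, 7): e=[0,60,60] → █  [on edge]
    (6,3)@(13, 7): e=[40,-4,84] → ·
    (0,4)@(1, 9): e=[-60,180,0] → ·  [on edge]
    (3,4)@(7, 9): e=[0,84,36] → █  [on edge]
    (6,4)@(13, 9): e=[60,-12,72] → ·
    (1,5)@(3, 11): e=[-20,140,0] → ·  [on edge]
    (2,5)@(5, 11): e=[0,108,12] → █  [on edge]
    (1,6)@(3, 13): e=[0,132,-12] → ·  [on edge]
    (2,6)@(5, 13): e=[20,100,0] → █  [on edge]
    (0,7)@(1, 15): e=[0,156,-36] → ·  [on edge]
    (3,7)@(7, 15): e=[60,60,0] → █  [on edge]
    (4,8)@(9, 17): e=[100,20,0] → █  [on edge]
  covered (19 px):
    · · · · · · · · ·
    · · · · · · █ · ·
    · · · · · █ █ · ·
    · · · · █ █ · · ·
    · · · █ █ █ · · ·
    · · █ █ █ █ · · ·
    · · █ █ █ █ · · ·
    · · · █ █ · · · ·
    · · · · █ · · · ·
T1:
  2·area = 116
  edge (12, 10)→(8, 18): d=(-4,8) right/bottom  bias=-1
  edge (8, 18)→(2, 1): d=(-6,-17) top-left  bias=+0
  edge (2, 1)→(12, 10): d=(10,9) right/bottom  bias=-1
    (1,1)@(3, 3): e=[100,5,11] → █
    (2,1)@(5, 3): e=[84,39,-7] → ·
    (1,2)@(3, 5): e=[92,-7,31] → ·
    (2,2)@(5, 5): e=[76,27,13] → █
    (3,2)@(7, 5): e=[60,61,-5] → ·
    (2,3)@(5, 7): e=[68,15,33] → █
    (3,3)@(7, 7): e=[52,49,15] → █
    (4,3)@(9, 7): e=[36,83,-3] → ·
    (2,4)@(5, 9): e=[60,3,53] → █
    (4,4)@(9, 9): e=[28,71,17] → █
    (5,4)@(11, 9): e=[12,105,-1] → ·
    (2,5)@(5, 11): e=[52,-9,73] → ·
  covered (14 px):
    · · · · · · · · ·
    · █ · · · · · · ·
    · · █ · · · · · ·
    · · █ █ · · · · ·
    · · █ █ █ · · · ·
    · · · █ █ █ · · ·
    · · · █ █ · · · ·
    · · · █ █ · · · ·
    · · · · · · · · ·
T2:
  2·area = 88  (B↔C swapped to make it positive)
  edge (9, 2)→(16, 4): d=(7,2) right/bottom  bias=-1
  edge (16, 4)→(14, 16): d=(-2,12) right/bottom  bias=-1
  edge (14, 16)→(9, 2): d=(-5,-14) top-left  bias=+0
    (5,1)@(11, 3): e=[3,62,23] → █
    (6,1)@(13, 3): e=[-1,38,51] → ·
    (5,2)@(11, 5): e=[17,58,13] → █
    (6,2)@(13, 5): e=[13,34,41] → █
    (7,2)@(15, 5): e=[9,10,69] → █
    (8,2)@(17, 5): e=[5,-14,97] → ·
    (5,3)@(11, 7): e=[31,54,3] → █
    (8,3)@(17, 7): e=[19,-18,87] → ·
    (5,4)@(11, 9): e=[45,50,-7] → ·
    (6,4)@(13, 9): e=[41,26,21] → █
    (8,4)@(17, 9): e=[33,-22,77] → ·
    (6,5)@(13, 11): e=[55,22,11] → █
  covered (11 px):
    · · · · · · · · ·
    · · · · · █ · · ·
    · · · · · █ █ █ ·
    · · · · · █ █ █ ·
    · · · · · · █ █ ·
    · · · · · · █ · ·
    · · · · · · █ · ·
    · · · · · · · · ·
    · · · · · · · · ·
T3:
  2·area = 30
  edge (4, 10)→(2, 8): d=(-2,-2) top-left  bias=+0
  edge (2, 8)→(17, 8): d=(15,0) top-left  bias=+0
  edge (17, 8)→(4, 10): d=(-13,2) right/bottom  bias=-1
    (0,3)@(1, 7): e=[0,-15,45] → ·  [on edge]
    (1,4)@(3, 9): e=[0,15,15] → █  [on edge]
    (2,4)@(5, 9): e=[4,15,11] → █
    (3,4)@(7, 9): e=[8,15,7] → █
    (4,4)@(9, 9): e=[12,15,3] → █
    (5,4)@(11, 9): e=[16,15,-1] → ·
    (1,5)@(3, 11): e=[-4,45,-11] → ·
    (2,5)@(5, 11): e=[0,45,-15] → ·  [on edge]
    (3,5)@(7, 11): e=[4,45,-19] → ·
    (4,5)@(9, 11): e=[8,45,-23] → ·
    (3,6)@(7, 13): e=[0,75,-45] → ·  [on edge]
    (4,7)@(9, 15): e=[0,105,-75] → ·  [on edge]
    (5,8)@(11, 17): e=[0,135,-105] → ·  [on edge]
  covered (4 px):
    · · · · · · · · ·
    · · · · · · · · ·
    · · · · · · · · ·
    · · · · · · · · ·
    · █ █ █ █ · · · ·
    · · · · · · · · ·
    · · · · · · · · ·
    · · · · · · · · ·
    · · · · · · · · ·

Answer: 48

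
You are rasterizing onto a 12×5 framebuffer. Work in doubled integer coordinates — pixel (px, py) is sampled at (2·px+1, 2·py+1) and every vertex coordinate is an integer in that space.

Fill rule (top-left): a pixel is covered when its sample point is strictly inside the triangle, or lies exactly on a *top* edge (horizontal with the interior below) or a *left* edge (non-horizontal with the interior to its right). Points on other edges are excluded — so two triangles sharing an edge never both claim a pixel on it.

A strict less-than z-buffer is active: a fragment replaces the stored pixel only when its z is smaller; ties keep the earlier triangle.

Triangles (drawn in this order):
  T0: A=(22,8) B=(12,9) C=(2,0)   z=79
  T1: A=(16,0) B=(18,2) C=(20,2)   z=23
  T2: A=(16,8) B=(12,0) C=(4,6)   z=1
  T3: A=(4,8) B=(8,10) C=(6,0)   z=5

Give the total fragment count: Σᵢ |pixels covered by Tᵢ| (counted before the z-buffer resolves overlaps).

T0:
  2·area = 100
  edge (22, 8)→(12, 9): d=(-10,1) right/bottom  bias=-1
  edge (12, 9)→(2, 0): d=(-10,-9) top-left  bias=+0
  edge (2, 0)→(22, 8): d=(20,8) right/bottom  bias=-1
    (3,1)@(7, 3): e=[65,15,20] → #
    (4,1)@(9, 3): e=[63,33,4] → #
    (5,1)@(11, 3): e=[61,51,-12] → ·
    (3,2)@(7, 5): e=[45,-5,60] → ·
    (4,2)@(9, 5): e=[43,13,44] → #
    (5,2)@(11, 5): e=[41,31,28] → #
    (6,2)@(13, 5): e=[39,49,12] → #
    (7,2)@(15, 5): e=[37,67,-4] → ·
    (4,3)@(9, 7): e=[23,-7,84] → ·
    (5,3)@(11, 7): e=[21,11,68] → #
    (7,3)@(15, 7): e=[17,47,36] → #
    (8,3)@(17, 7): e=[15,65,20] → #
  covered (10 px):
    · · · · · · · · · · · ·
    · · · # # · · · · · · ·
    · · · · # # # · · · · ·
    · · · · · # # # # # · ·
    · · · · · · · · · · · ·
T1:
  2·area = 4  (B↔C swapped to make it positive)
  edge (16, 0)→(20, 2): d=(4,2) right/bottom  bias=-1
  edge (20, 2)→(18, 2): d=(-2,0) right/bottom  bias=-1
  edge (18, 2)→(16, 0): d=(-2,-2) top-left  bias=+0
    (8,0)@(17, 1): e=[2,2,0] → #  [on edge]
    (9,0)@(19, 1): e=[-2,2,4] → ·
    (8,1)@(17, 3): e=[10,-2,-4] → ·
    (9,1)@(19, 3): e=[6,-2,0] → ·  [on edge]
    (10,2)@(21, 5): e=[10,-6,0] → ·  [on edge]
    (11,3)@(23, 7): e=[14,-10,0] → ·  [on edge]
  covered (1 px):
    · · · · · · · · # · · ·
    · · · · · · · · · · · ·
    · · · · · · · · · · · ·
    · · · · · · · · · · · ·
    · · · · · · · · · · · ·
T2:
  2·area = 88  (B↔C swapped to make it positive)
  edge (16, 8)→(4, 6): d=(-12,-2) top-left  bias=+0
  edge (4, 6)→(12, 0): d=(8,-6) top-left  bias=+0
  edge (12, 0)→(16, 8): d=(4,8) right/bottom  bias=-1
    (5,0)@(11, 1): e=[74,2,12] → #
    (6,0)@(13, 1): e=[78,14,-4] → ·
    (4,1)@(9, 3): e=[46,6,36] → #
    (6,1)@(13, 3): e=[54,30,4] → #
    (7,1)@(15, 3): e=[58,42,-12] → ·
    (3,2)@(7, 5): e=[18,10,60] → #
    (7,2)@(15, 5): e=[34,58,-4] → ·
    (3,3)@(7, 7): e=[-6,26,68] → ·
    (4,3)@(9, 7): e=[-2,38,52] → ·
    (5,3)@(11, 7): e=[2,50,36] → #
    (7,3)@(15, 7): e=[10,74,4] → #
    (8,3)@(17, 7): e=[14,86,-12] → ·
  covered (11 px):
    · · · · · # · · · · · ·
    · · · · # # # · · · · ·
    · · · # # # # · · · · ·
    · · · · · # # # · · · ·
    · · · · · · · · · · · ·
T3:
  2·area = 36  (B↔C swapped to make it positive)
  edge (4, 8)→(6, 0): d=(2,-8) top-left  bias=+0
  edge (6, 0)→(8, 10): d=(2,10) right/bottom  bias=-1
  edge (8, 10)→(4, 8): d=(-4,-2) top-left  bias=+0
    (2,2)@(5, 5): e=[2,20,14] → #
    (3,2)@(7, 5): e=[18,0,18] → ·  [on edge]
    (2,3)@(5, 7): e=[6,24,6] → #
    (3,3)@(7, 7): e=[22,4,10] → #
    (4,3)@(9, 7): e=[38,-16,14] → ·
    (2,4)@(5, 9): e=[10,28,-2] → ·
    (3,4)@(7, 9): e=[26,8,2] → #
    (4,4)@(9, 9): e=[42,-12,6] → ·
  covered (4 px):
    · · · · · · · · · · · ·
    · · · · · · · · · · · ·
    · · # · · · · · · · · ·
    · · # # · · · · · · · ·
    · · · # · · · · · · · ·

Answer: 26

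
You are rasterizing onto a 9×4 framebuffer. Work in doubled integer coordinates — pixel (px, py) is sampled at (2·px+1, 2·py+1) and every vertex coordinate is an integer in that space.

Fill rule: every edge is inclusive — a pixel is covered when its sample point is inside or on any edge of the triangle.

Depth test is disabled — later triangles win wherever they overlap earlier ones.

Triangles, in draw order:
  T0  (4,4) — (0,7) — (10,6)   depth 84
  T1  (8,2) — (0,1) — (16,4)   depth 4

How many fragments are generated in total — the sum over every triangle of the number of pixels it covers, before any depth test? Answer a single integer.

T0:
  2·area = 26  (B↔C swapped to make it positive)
  edge (4, 4)→(10, 6): d=(6,2) inclusive
  edge (10, 6)→(0, 7): d=(-10,1) inclusive
  edge (0, 7)→(4, 4): d=(4,-3) inclusive
    (0,1)@(1, 3): e=[0,39,-13] → ·  [on edge]
    (1,2)@(3, 5): e=[8,17,1] → #
    (2,2)@(5, 5): e=[4,15,7] → #
    (3,2)@(7, 5): e=[0,13,13] → #  [on edge]
    (4,2)@(9, 5): e=[-4,11,19] → ·
    (1,3)@(3, 7): e=[20,-3,9] → ·
    (2,3)@(5, 7): e=[16,-5,15] → ·
    (3,3)@(7, 7): e=[12,-7,21] → ·
    (6,3)@(13, 7): e=[0,-13,39] → ·  [on edge]
  covered (3 px):
    · · · · · · · · ·
    · · · · · · · · ·
    · # # # · · · · ·
    · · · · · · · · ·
T1:
  2·area = 8  (B↔C swapped to make it positive)
  edge (8, 2)→(16, 4): d=(8,2) inclusive
  edge (16, 4)→(0, 1): d=(-16,-3) inclusive
  edge (0, 1)→(8, 2): d=(8,1) inclusive
    (5,1)@(11, 3): e=[2,1,5] → #
    (6,1)@(13, 3): e=[-2,7,3] → ·
    (5,2)@(11, 5): e=[18,-31,21] → ·
  covered (1 px):
    · · · · · · · · ·
    · · · · · # · · ·
    · · · · · · · · ·
    · · · · · · · · ·

Answer: 4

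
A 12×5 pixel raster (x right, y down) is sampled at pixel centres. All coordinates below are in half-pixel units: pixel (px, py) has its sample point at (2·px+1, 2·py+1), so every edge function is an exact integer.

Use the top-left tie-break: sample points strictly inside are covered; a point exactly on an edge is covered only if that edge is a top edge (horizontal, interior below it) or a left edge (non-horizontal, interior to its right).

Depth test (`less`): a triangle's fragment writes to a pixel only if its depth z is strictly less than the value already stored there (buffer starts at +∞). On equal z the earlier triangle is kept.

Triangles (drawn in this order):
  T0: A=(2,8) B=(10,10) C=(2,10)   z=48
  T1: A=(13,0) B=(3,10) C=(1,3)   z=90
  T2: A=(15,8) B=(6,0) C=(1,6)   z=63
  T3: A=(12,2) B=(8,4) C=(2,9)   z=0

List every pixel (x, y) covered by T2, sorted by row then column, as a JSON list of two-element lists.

T0:
  2·area = 16
  edge (2, 8)→(10, 10): d=(8,2) right/bottom  bias=-1
  edge (10, 10)→(2, 10): d=(-8,0) right/bottom  bias=-1
  edge (2, 10)→(2, 8): d=(0,-2) top-left  bias=+0
    (1,4)@(3, 9): e=[6,8,2] → #
    (2,4)@(5, 9): e=[2,8,6] → #
    (3,4)@(7, 9): e=[-2,8,10] → ·
  covered (2 px):
    · · · · · · · · · · · ·
    · · · · · · · · · · · ·
    · · · · · · · · · · · ·
    · · · · · · · · · · · ·
    · # # · · · · · · · · ·
T1:
  2·area = 90
  edge (13, 0)→(3, 10): d=(-10,10) right/bottom  bias=-1
  edge (3, 10)→(1, 3): d=(-2,-7) top-left  bias=+0
  edge (1, 3)→(13, 0): d=(12,-3) top-left  bias=+0
    (4,0)@(9, 1): e=[30,60,0] → #  [on edge]
    (5,0)@(11, 1): e=[10,74,6] → #
    (6,0)@(13, 1): e=[-10,88,12] → ·
    (0,1)@(1, 3): e=[90,0,0] → #  [on edge]
    (1,1)@(3, 3): e=[70,14,6] → #
    (2,1)@(5, 3): e=[50,28,12] → #
    (3,1)@(7, 3): e=[30,42,18] → #
    (5,1)@(11, 3): e=[-10,70,30] → ·
    (0,2)@(1, 5): e=[70,-4,24] → ·
    (1,2)@(3, 5): e=[50,10,30] → #
    (4,2)@(9, 5): e=[-10,52,48] → ·
    (1,3)@(3, 7): e=[30,6,54] → #
  covered (13 px):
    · · · · # # · · · · · ·
    # # # # # · · · · · · ·
    · # # # · · · · · · · ·
    · # # · · · · · · · · ·
    · # · · · · · · · · · ·
T2:
  2·area = 94  (B↔C swapped to make it positive)
  edge (15, 8)→(1, 6): d=(-14,-2) top-left  bias=+0
  edge (1, 6)→(6, 0): d=(5,-6) top-left  bias=+0
  edge (6, 0)→(15, 8): d=(9,8) right/bottom  bias=-1
    (3,0)@(7, 1): e=[82,11,1] → #
    (4,0)@(9, 1): e=[86,23,-15] → ·
    (2,1)@(5, 3): e=[50,9,35] → #
    (4,1)@(9, 3): e=[58,33,3] → #
    (5,1)@(11, 3): e=[62,45,-13] → ·
    (1,2)@(3, 5): e=[18,7,69] → #
    (5,2)@(11, 5): e=[34,55,5] → #
    (6,2)@(13, 5): e=[38,67,-11] → ·
    (1,3)@(3, 7): e=[-10,17,87] → ·
    (2,3)@(5, 7): e=[-6,29,71] → ·
    (3,3)@(7, 7): e=[-2,41,55] → ·
    (4,3)@(9, 7): e=[2,53,39] → #
  covered (12 px):
    · · · # · · · · · · · ·
    · · # # # · · · · · · ·
    · # # # # # · · · · · ·
    · · · · # # # · · · · ·
    · · · · · · · · · · · ·
T3:
  2·area = 8  (B↔C swapped to make it positive)
  edge (12, 2)→(2, 9): d=(-10,7) right/bottom  bias=-1
  edge (2, 9)→(8, 4): d=(6,-5) top-left  bias=+0
  edge (8, 4)→(12, 2): d=(4,-2) top-left  bias=+0
    (3,2)@(7, 5): e=[5,1,2] → #
    (4,2)@(9, 5): e=[-9,11,6] → ·
    (3,3)@(7, 7): e=[-15,13,10] → ·
  covered (1 px):
    · · · · · · · · · · · ·
    · · · · · · · · · · · ·
    · · · # · · · · · · · ·
    · · · · · · · · · · · ·
    · · · · · · · · · · · ·

Result: [[3,0],[2,1],[3,1],[4,1],[1,2],[2,2],[3,2],[4,2],[5,2],[4,3],[5,3],[6,3]]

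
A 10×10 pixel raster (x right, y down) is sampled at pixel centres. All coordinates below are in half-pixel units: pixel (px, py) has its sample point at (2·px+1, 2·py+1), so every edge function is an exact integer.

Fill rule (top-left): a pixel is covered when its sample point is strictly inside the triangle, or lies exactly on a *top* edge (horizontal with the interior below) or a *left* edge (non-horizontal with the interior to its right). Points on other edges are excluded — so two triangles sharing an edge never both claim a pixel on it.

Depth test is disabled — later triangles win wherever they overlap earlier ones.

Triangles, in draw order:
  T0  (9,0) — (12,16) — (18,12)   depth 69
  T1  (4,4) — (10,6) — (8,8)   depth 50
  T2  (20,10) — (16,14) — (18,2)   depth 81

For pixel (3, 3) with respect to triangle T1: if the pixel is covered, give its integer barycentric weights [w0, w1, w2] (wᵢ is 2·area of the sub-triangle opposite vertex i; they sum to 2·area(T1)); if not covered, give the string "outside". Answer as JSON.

T0:
  2·area = 108  (B↔C swapped to make it positive)
  edge (9, 0)→(18, 12): d=(9,12) right/bottom  bias=-1
  edge (18, 12)→(12, 16): d=(-6,4) right/bottom  bias=-1
  edge (12, 16)→(9, 0): d=(-3,-16) top-left  bias=+0
    (5,1)@(11, 3): e=[3,82,23] → █
    (6,1)@(13, 3): e=[-21,74,55] → ·
    (5,2)@(11, 5): e=[21,70,17] → █
    (6,2)@(13, 5): e=[-3,62,49] → ·
    (5,3)@(11, 7): e=[39,58,11] → █
    (6,3)@(13, 7): e=[15,50,43] → █
    (7,3)@(15, 7): e=[-9,42,75] → ·
    (5,4)@(11, 9): e=[57,46,5] → █
    (7,4)@(15, 9): e=[9,30,69] → █
    (8,4)@(17, 9): e=[-15,22,101] → ·
    (5,5)@(11, 11): e=[75,34,-1] → ·
    (6,5)@(13, 11): e=[51,26,31] → █
  covered (13 px):
    · · · · · · · · · ·
    · · · · · █ · · · ·
    · · · · · █ · · · ·
    · · · · · █ █ · · ·
    · · · · · █ █ █ · ·
    · · · · · · █ █ █ ·
    · · · · · · █ █ · ·
    · · · · · · █ · · ·
    · · · · · · · · · ·
    · · · · · · · · · ·
T1:
  2·area = 16
  edge (4, 4)→(10, 6): d=(6,2) right/bottom  bias=-1
  edge (10, 6)→(8, 8): d=(-2,2) right/bottom  bias=-1
  edge (8, 8)→(4, 4): d=(-4,-4) top-left  bias=+0
    (0,0)@(1, 1): e=[-12,28,0] → ·  [on edge]
    (7,0)@(15, 1): e=[-40,0,56] → ·  [on edge]
    (0,1)@(1, 3): e=[0,24,-8] → ·  [on edge]
    (1,1)@(3, 3): e=[-4,20,0] → ·  [on edge]
    (6,1)@(13, 3): e=[-24,0,40] → ·  [on edge]
    (2,2)@(5, 5): e=[4,12,0] → █  [on edge]
    (3,2)@(7, 5): e=[0,8,8] → ·  [on edge]
    (5,2)@(11, 5): e=[-8,0,24] → ·  [on edge]
    (2,3)@(5, 7): e=[16,8,-8] → ·
    (3,3)@(7, 7): e=[12,4,0] → █  [on edge]
    (4,3)@(9, 7): e=[8,0,8] → ·  [on edge]
    (6,3)@(13, 7): e=[0,-8,24] → ·  [on edge]
    (3,4)@(7, 9): e=[24,0,-8] → ·  [on edge]
    (4,4)@(9, 9): e=[20,-4,0] → ·  [on edge]
    (9,4)@(19, 9): e=[0,-24,40] → ·  [on edge]
    (2,5)@(5, 11): e=[40,0,-24] → ·  [on edge]
    (5,5)@(11, 11): e=[28,-12,0] → ·  [on edge]
    (1,6)@(3, 13): e=[56,0,-40] → ·  [on edge]
    (6,6)@(13, 13): e=[36,-20,0] → ·  [on edge]
    (0,7)@(1, 15): e=[72,0,-56] → ·  [on edge]
    (7,7)@(15, 15): e=[44,-28,0] → ·  [on edge]
    (8,8)@(17, 17): e=[52,-36,0] → ·  [on edge]
    (9,9)@(19, 19): e=[60,-44,0] → ·  [on edge]
  covered (2 px):
    · · · · · · · · · ·
    · · · · · · · · · ·
    · · █ · · · · · · ·
    · · · █ · · · · · ·
    · · · · · · · · · ·
    · · · · · · · · · ·
    · · · · · · · · · ·
    · · · · · · · · · ·
    · · · · · · · · · ·
    · · · · · · · · · ·
T2:
  2·area = 40
  edge (20, 10)→(16, 14): d=(-4,4) right/bottom  bias=-1
  edge (16, 14)→(18, 2): d=(2,-12) top-left  bias=+0
  edge (18, 2)→(20, 10): d=(2,8) right/bottom  bias=-1
    (9,3)@(19, 7): e=[16,22,2] → █
    (8,4)@(17, 9): e=[16,2,22] → █
    (8,5)@(17, 11): e=[8,6,26] → █
    (9,5)@(19, 11): e=[0,30,10] → ·  [on edge]
    (8,6)@(17, 13): e=[0,10,30] → ·  [on edge]
    (7,7)@(15, 15): e=[0,-10,50] → ·  [on edge]
    (6,8)@(13, 17): e=[0,-30,70] → ·  [on edge]
    (5,9)@(11, 19): e=[0,-50,90] → ·  [on edge]
  covered (4 px):
    · · · · · · · · · ·
    · · · · · · · · · ·
    · · · · · · · · · ·
    · · · · · · · · · █
    · · · · · · · · █ █
    · · · · · · · · █ ·
    · · · · · · · · · ·
    · · · · · · · · · ·
    · · · · · · · · · ·
    · · · · · · · · · ·

Result: [4,0,12]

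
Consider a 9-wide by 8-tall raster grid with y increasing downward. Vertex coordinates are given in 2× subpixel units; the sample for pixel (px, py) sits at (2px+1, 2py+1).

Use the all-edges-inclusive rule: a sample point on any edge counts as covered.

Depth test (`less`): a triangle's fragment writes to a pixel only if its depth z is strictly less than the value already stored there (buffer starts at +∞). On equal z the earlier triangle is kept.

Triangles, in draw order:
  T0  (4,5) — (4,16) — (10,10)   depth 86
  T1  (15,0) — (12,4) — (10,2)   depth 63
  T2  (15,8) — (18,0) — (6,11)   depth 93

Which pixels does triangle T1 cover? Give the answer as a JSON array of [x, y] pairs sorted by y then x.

T0:
  2·area = 66  (B↔C swapped to make it positive)
  edge (4, 5)→(10, 10): d=(6,5) inclusive
  edge (10, 10)→(4, 16): d=(-6,6) inclusive
  edge (4, 16)→(4, 5): d=(0,-11) inclusive
    (8,1)@(17, 3): e=[-77,0,143] → .  [on edge]
    (7,2)@(15, 5): e=[-55,0,121] → .  [on edge]
    (2,3)@(5, 7): e=[7,48,11] → X
    (3,3)@(7, 7): e=[-3,36,33] → .
    (6,3)@(13, 7): e=[-33,0,99] → .  [on edge]
    (2,4)@(5, 9): e=[19,36,11] → X
    (3,4)@(7, 9): e=[9,24,33] → X
    (4,4)@(9, 9): e=[-1,12,55] → .
    (5,4)@(11, 9): e=[-11,0,77] → .  [on edge]
    (2,5)@(5, 11): e=[31,24,11] → X
    (4,5)@(9, 11): e=[11,0,55] → X  [on edge]
    (5,5)@(11, 11): e=[1,-12,77] → .
    (3,6)@(7, 13): e=[33,0,33] → X  [on edge]
    (2,7)@(5, 15): e=[55,0,11] → X  [on edge]
  covered (9 px):
    . . . . . . . . .
    . . . . . . . . .
    . . . . . . . . .
    . . X . . . . . .
    . . X X . . . . .
    . . X X X . . . .
    . . X X . . . . .
    . . X . . . . . .
T1:
  2·area = 14
  edge (15, 0)→(12, 4): d=(-3,4) inclusive
  edge (12, 4)→(10, 2): d=(-2,-2) inclusive
  edge (10, 2)→(15, 0): d=(5,-2) inclusive
    (4,0)@(9, 1): e=[21,0,-7] → .  [on edge]
    (6,0)@(13, 1): e=[5,8,1] → X
    (7,0)@(15, 1): e=[-3,12,5] → .
    (5,1)@(11, 3): e=[7,0,7] → X  [on edge]
    (6,1)@(13, 3): e=[-1,4,11] → .
    (5,2)@(11, 5): e=[1,-4,17] → .
    (6,2)@(13, 5): e=[-7,0,21] → .  [on edge]
    (7,3)@(15, 7): e=[-21,0,35] → .  [on edge]
    (8,4)@(17, 9): e=[-35,0,49] → .  [on edge]
  covered (2 px):
    . . . . . . X . .
    . . . . . X . . .
    . . . . . . . . .
    . . . . . . . . .
    . . . . . . . . .
    . . . . . . . . .
    . . . . . . . . .
    . . . . . . . . .
T2:
  2·area = 63  (B↔C swapped to make it positive)
  edge (15, 8)→(6, 11): d=(-9,3) inclusive
  edge (6, 11)→(18, 0): d=(12,-11) inclusive
  edge (18, 0)→(15, 8): d=(-3,8) inclusive
    (8,0)@(17, 1): e=[57,1,5] → X
    (7,1)@(15, 3): e=[45,3,15] → X
    (8,1)@(17, 3): e=[39,25,-1] → .
    (6,2)@(13, 5): e=[33,5,25] → X
    (8,2)@(17, 5): e=[21,49,-7] → .
    (5,3)@(11, 7): e=[21,7,35] → X
    (8,3)@(17, 7): e=[3,73,-13] → .
    (4,4)@(9, 9): e=[9,9,45] → X
    (6,4)@(13, 9): e=[-3,53,13] → .
    (7,4)@(15, 9): e=[-9,75,-3] → .
    (4,5)@(9, 11): e=[-9,33,39] → .
    (5,5)@(11, 11): e=[-15,55,23] → .
  covered (9 px):
    . . . . . . . . X
    . . . . . . . X .
    . . . . . . X X .
    . . . . . X X X .
    . . . . X X . . .
    . . . . . . . . .
    . . . . . . . . .
    . . . . . . . . .

Final: [[6,0],[5,1]]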